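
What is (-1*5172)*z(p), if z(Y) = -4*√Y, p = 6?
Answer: 20688*√6 ≈ 50675.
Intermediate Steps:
(-1*5172)*z(p) = (-1*5172)*(-4*√6) = -(-20688)*√6 = 20688*√6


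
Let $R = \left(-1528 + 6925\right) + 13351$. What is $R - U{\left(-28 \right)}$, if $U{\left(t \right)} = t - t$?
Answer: $18748$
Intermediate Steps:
$R = 18748$ ($R = 5397 + 13351 = 18748$)
$U{\left(t \right)} = 0$
$R - U{\left(-28 \right)} = 18748 - 0 = 18748 + 0 = 18748$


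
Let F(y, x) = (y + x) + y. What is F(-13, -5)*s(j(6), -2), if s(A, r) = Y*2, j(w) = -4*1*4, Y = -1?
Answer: 62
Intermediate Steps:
j(w) = -16 (j(w) = -4*4 = -16)
s(A, r) = -2 (s(A, r) = -1*2 = -2)
F(y, x) = x + 2*y (F(y, x) = (x + y) + y = x + 2*y)
F(-13, -5)*s(j(6), -2) = (-5 + 2*(-13))*(-2) = (-5 - 26)*(-2) = -31*(-2) = 62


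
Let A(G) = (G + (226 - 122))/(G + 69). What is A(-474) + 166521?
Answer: 13488275/81 ≈ 1.6652e+5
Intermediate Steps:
A(G) = (104 + G)/(69 + G) (A(G) = (G + 104)/(69 + G) = (104 + G)/(69 + G))
A(-474) + 166521 = (104 - 474)/(69 - 474) + 166521 = -370/(-405) + 166521 = -1/405*(-370) + 166521 = 74/81 + 166521 = 13488275/81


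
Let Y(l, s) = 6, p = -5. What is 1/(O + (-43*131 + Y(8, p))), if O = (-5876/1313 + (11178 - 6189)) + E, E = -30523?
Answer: -101/3147713 ≈ -3.2087e-5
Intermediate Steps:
O = -2579386/101 (O = (-5876/1313 + (11178 - 6189)) - 30523 = (-5876*1/1313 + 4989) - 30523 = (-452/101 + 4989) - 30523 = 503437/101 - 30523 = -2579386/101 ≈ -25538.)
1/(O + (-43*131 + Y(8, p))) = 1/(-2579386/101 + (-43*131 + 6)) = 1/(-2579386/101 + (-5633 + 6)) = 1/(-2579386/101 - 5627) = 1/(-3147713/101) = -101/3147713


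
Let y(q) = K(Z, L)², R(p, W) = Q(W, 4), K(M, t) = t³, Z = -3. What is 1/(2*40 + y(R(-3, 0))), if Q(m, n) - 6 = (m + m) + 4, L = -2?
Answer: 1/144 ≈ 0.0069444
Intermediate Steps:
Q(m, n) = 10 + 2*m (Q(m, n) = 6 + ((m + m) + 4) = 6 + (2*m + 4) = 6 + (4 + 2*m) = 10 + 2*m)
R(p, W) = 10 + 2*W
y(q) = 64 (y(q) = ((-2)³)² = (-8)² = 64)
1/(2*40 + y(R(-3, 0))) = 1/(2*40 + 64) = 1/(80 + 64) = 1/144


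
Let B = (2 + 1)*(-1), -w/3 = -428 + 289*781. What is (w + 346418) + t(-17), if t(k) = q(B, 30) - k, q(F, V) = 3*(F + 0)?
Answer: -329417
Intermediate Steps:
w = -675843 (w = -3*(-428 + 289*781) = -3*(-428 + 225709) = -3*225281 = -675843)
B = -3 (B = 3*(-1) = -3)
q(F, V) = 3*F
t(k) = -9 - k (t(k) = 3*(-3) - k = -9 - k)
(w + 346418) + t(-17) = (-675843 + 346418) + (-9 - 1*(-17)) = -329425 + (-9 + 17) = -329425 + 8 = -329417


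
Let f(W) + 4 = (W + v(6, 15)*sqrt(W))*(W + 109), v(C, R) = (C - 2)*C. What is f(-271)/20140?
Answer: 21949/10070 - 972*I*sqrt(271)/5035 ≈ 2.1796 - 3.178*I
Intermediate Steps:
v(C, R) = C*(-2 + C) (v(C, R) = (-2 + C)*C = C*(-2 + C))
f(W) = -4 + (109 + W)*(W + 24*sqrt(W)) (f(W) = -4 + (W + (6*(-2 + 6))*sqrt(W))*(W + 109) = -4 + (W + (6*4)*sqrt(W))*(109 + W) = -4 + (W + 24*sqrt(W))*(109 + W) = -4 + (109 + W)*(W + 24*sqrt(W)))
f(-271)/20140 = (-4 + (-271)**2 + 24*(-271)**(3/2) + 109*(-271) + 2616*sqrt(-271))/20140 = (-4 + 73441 + 24*(-271*I*sqrt(271)) - 29539 + 2616*(I*sqrt(271)))*(1/20140) = (-4 + 73441 - 6504*I*sqrt(271) - 29539 + 2616*I*sqrt(271))*(1/20140) = (43898 - 3888*I*sqrt(271))*(1/20140) = 21949/10070 - 972*I*sqrt(271)/5035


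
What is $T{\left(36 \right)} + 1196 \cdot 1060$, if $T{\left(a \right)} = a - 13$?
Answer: $1267783$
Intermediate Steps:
$T{\left(a \right)} = -13 + a$
$T{\left(36 \right)} + 1196 \cdot 1060 = \left(-13 + 36\right) + 1196 \cdot 1060 = 23 + 1267760 = 1267783$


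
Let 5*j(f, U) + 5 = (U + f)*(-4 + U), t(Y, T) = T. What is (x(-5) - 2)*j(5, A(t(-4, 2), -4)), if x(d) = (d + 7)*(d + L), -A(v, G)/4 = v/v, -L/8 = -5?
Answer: -884/5 ≈ -176.80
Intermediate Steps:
L = 40 (L = -8*(-5) = 40)
A(v, G) = -4 (A(v, G) = -4*v/v = -4*1 = -4)
x(d) = (7 + d)*(40 + d) (x(d) = (d + 7)*(d + 40) = (7 + d)*(40 + d))
j(f, U) = -1 + (-4 + U)*(U + f)/5 (j(f, U) = -1 + ((U + f)*(-4 + U))/5 = -1 + ((-4 + U)*(U + f))/5 = -1 + (-4 + U)*(U + f)/5)
(x(-5) - 2)*j(5, A(t(-4, 2), -4)) = ((280 + (-5)² + 47*(-5)) - 2)*(-1 - ⅘*(-4) - ⅘*5 + (⅕)*(-4)² + (⅕)*(-4)*5) = ((280 + 25 - 235) - 2)*(-1 + 16/5 - 4 + (⅕)*16 - 4) = (70 - 2)*(-1 + 16/5 - 4 + 16/5 - 4) = 68*(-13/5) = -884/5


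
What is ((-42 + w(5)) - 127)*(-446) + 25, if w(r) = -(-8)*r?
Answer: 57559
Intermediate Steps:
w(r) = 8*r
((-42 + w(5)) - 127)*(-446) + 25 = ((-42 + 8*5) - 127)*(-446) + 25 = ((-42 + 40) - 127)*(-446) + 25 = (-2 - 127)*(-446) + 25 = -129*(-446) + 25 = 57534 + 25 = 57559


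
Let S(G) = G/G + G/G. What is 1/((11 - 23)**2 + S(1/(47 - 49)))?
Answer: 1/146 ≈ 0.0068493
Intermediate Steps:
S(G) = 2 (S(G) = 1 + 1 = 2)
1/((11 - 23)**2 + S(1/(47 - 49))) = 1/((11 - 23)**2 + 2) = 1/((-12)**2 + 2) = 1/(144 + 2) = 1/146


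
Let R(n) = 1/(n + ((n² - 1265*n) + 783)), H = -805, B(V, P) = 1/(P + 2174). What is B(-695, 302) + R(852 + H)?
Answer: 13485/34921504 ≈ 0.00038615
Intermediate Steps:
B(V, P) = 1/(2174 + P)
R(n) = 1/(783 + n² - 1264*n) (R(n) = 1/(n + (783 + n² - 1265*n)) = 1/(783 + n² - 1264*n))
B(-695, 302) + R(852 + H) = 1/(2174 + 302) + 1/(783 + (852 - 805)² - 1264*(852 - 805)) = 1/2476 + 1/(783 + 47² - 1264*47) = 1/2476 + 1/(783 + 2209 - 59408) = 1/2476 + 1/(-56416) = 1/2476 - 1/56416 = 13485/34921504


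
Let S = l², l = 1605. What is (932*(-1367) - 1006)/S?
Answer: -51002/103041 ≈ -0.49497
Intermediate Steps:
S = 2576025 (S = 1605² = 2576025)
(932*(-1367) - 1006)/S = (932*(-1367) - 1006)/2576025 = (-1274044 - 1006)*(1/2576025) = -1275050*1/2576025 = -51002/103041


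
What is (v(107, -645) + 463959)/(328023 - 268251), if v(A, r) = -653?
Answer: 231653/29886 ≈ 7.7512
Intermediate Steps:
(v(107, -645) + 463959)/(328023 - 268251) = (-653 + 463959)/(328023 - 268251) = 463306/59772 = 463306*(1/59772) = 231653/29886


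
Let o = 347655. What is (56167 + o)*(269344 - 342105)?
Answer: -29382492542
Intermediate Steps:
(56167 + o)*(269344 - 342105) = (56167 + 347655)*(269344 - 342105) = 403822*(-72761) = -29382492542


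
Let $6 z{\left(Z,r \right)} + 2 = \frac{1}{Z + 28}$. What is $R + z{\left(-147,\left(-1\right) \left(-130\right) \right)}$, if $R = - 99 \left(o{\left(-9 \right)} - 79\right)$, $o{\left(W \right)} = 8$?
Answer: $\frac{5018467}{714} \approx 7028.7$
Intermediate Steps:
$R = 7029$ ($R = - 99 \left(8 - 79\right) = \left(-99\right) \left(-71\right) = 7029$)
$z{\left(Z,r \right)} = - \frac{1}{3} + \frac{1}{6 \left(28 + Z\right)}$ ($z{\left(Z,r \right)} = - \frac{1}{3} + \frac{1}{6 \left(Z + 28\right)} = - \frac{1}{3} + \frac{1}{6 \left(28 + Z\right)}$)
$R + z{\left(-147,\left(-1\right) \left(-130\right) \right)} = 7029 + \frac{-55 - -294}{6 \left(28 - 147\right)} = 7029 + \frac{-55 + 294}{6 \left(-119\right)} = 7029 + \frac{1}{6} \left(- \frac{1}{119}\right) 239 = 7029 - \frac{239}{714} = \frac{5018467}{714}$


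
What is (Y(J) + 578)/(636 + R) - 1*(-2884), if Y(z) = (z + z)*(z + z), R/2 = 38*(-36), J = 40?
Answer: 1008237/350 ≈ 2880.7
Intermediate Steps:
R = -2736 (R = 2*(38*(-36)) = 2*(-1368) = -2736)
Y(z) = 4*z² (Y(z) = (2*z)*(2*z) = 4*z²)
(Y(J) + 578)/(636 + R) - 1*(-2884) = (4*40² + 578)/(636 - 2736) - 1*(-2884) = (4*1600 + 578)/(-2100) + 2884 = (6400 + 578)*(-1/2100) + 2884 = 6978*(-1/2100) + 2884 = -1163/350 + 2884 = 1008237/350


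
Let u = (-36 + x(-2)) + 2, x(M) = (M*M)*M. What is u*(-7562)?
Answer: 317604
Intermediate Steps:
x(M) = M³ (x(M) = M²*M = M³)
u = -42 (u = (-36 + (-2)³) + 2 = (-36 - 8) + 2 = -44 + 2 = -42)
u*(-7562) = -42*(-7562) = 317604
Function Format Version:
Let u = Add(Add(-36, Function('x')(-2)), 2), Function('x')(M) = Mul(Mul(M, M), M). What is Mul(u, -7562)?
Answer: 317604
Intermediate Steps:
Function('x')(M) = Pow(M, 3) (Function('x')(M) = Mul(Pow(M, 2), M) = Pow(M, 3))
u = -42 (u = Add(Add(-36, Pow(-2, 3)), 2) = Add(Add(-36, -8), 2) = Add(-44, 2) = -42)
Mul(u, -7562) = Mul(-42, -7562) = 317604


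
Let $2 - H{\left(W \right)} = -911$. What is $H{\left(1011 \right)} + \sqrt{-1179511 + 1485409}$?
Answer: $913 + \sqrt{305898} \approx 1466.1$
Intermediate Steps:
$H{\left(W \right)} = 913$ ($H{\left(W \right)} = 2 - -911 = 2 + 911 = 913$)
$H{\left(1011 \right)} + \sqrt{-1179511 + 1485409} = 913 + \sqrt{-1179511 + 1485409} = 913 + \sqrt{305898}$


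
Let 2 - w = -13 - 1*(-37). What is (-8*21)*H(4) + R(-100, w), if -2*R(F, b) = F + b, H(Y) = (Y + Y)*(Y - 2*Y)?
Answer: 5437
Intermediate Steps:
H(Y) = -2*Y**2 (H(Y) = (2*Y)*(-Y) = -2*Y**2)
w = -22 (w = 2 - (-13 - 1*(-37)) = 2 - (-13 + 37) = 2 - 1*24 = 2 - 24 = -22)
R(F, b) = -F/2 - b/2 (R(F, b) = -(F + b)/2 = -F/2 - b/2)
(-8*21)*H(4) + R(-100, w) = (-8*21)*(-2*4**2) + (-1/2*(-100) - 1/2*(-22)) = -(-336)*16 + (50 + 11) = -168*(-32) + 61 = 5376 + 61 = 5437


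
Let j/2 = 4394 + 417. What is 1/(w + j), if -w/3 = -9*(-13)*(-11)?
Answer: 1/13483 ≈ 7.4168e-5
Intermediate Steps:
j = 9622 (j = 2*(4394 + 417) = 2*4811 = 9622)
w = 3861 (w = -3*(-9*(-13))*(-11) = -351*(-11) = -3*(-1287) = 3861)
1/(w + j) = 1/(3861 + 9622) = 1/13483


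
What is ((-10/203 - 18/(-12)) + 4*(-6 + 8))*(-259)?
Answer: -141969/58 ≈ -2447.7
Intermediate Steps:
((-10/203 - 18/(-12)) + 4*(-6 + 8))*(-259) = ((-10*1/203 - 18*(-1/12)) + 4*2)*(-259) = ((-10/203 + 3/2) + 8)*(-259) = (589/406 + 8)*(-259) = (3837/406)*(-259) = -141969/58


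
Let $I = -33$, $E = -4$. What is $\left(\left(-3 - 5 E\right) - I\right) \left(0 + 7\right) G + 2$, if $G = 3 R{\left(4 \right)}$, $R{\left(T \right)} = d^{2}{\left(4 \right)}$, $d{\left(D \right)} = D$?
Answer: $16802$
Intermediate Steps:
$R{\left(T \right)} = 16$ ($R{\left(T \right)} = 4^{2} = 16$)
$G = 48$ ($G = 3 \cdot 16 = 48$)
$\left(\left(-3 - 5 E\right) - I\right) \left(0 + 7\right) G + 2 = \left(\left(-3 - -20\right) - -33\right) \left(0 + 7\right) 48 + 2 = \left(\left(-3 + 20\right) + 33\right) 7 \cdot 48 + 2 = \left(17 + 33\right) 336 + 2 = 50 \cdot 336 + 2 = 16800 + 2 = 16802$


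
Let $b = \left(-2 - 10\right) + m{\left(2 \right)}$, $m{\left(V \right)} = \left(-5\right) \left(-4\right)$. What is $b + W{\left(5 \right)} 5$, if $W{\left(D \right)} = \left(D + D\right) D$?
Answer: $258$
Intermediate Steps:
$W{\left(D \right)} = 2 D^{2}$ ($W{\left(D \right)} = 2 D D = 2 D^{2}$)
$m{\left(V \right)} = 20$
$b = 8$ ($b = \left(-2 - 10\right) + 20 = -12 + 20 = 8$)
$b + W{\left(5 \right)} 5 = 8 + 2 \cdot 5^{2} \cdot 5 = 8 + 2 \cdot 25 \cdot 5 = 8 + 50 \cdot 5 = 8 + 250 = 258$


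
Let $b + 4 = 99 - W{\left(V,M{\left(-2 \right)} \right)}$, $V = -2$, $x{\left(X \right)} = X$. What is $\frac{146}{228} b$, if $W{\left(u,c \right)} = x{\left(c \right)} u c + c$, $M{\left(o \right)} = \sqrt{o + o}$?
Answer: $\frac{2117}{38} - \frac{73 i}{57} \approx 55.711 - 1.2807 i$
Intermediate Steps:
$M{\left(o \right)} = \sqrt{2} \sqrt{o}$ ($M{\left(o \right)} = \sqrt{2 o} = \sqrt{2} \sqrt{o}$)
$W{\left(u,c \right)} = c + u c^{2}$ ($W{\left(u,c \right)} = c u c + c = u c^{2} + c = c + u c^{2}$)
$b = 95 - 2 i \left(1 - 4 i\right)$ ($b = -4 + \left(99 - \sqrt{2} \sqrt{-2} \left(1 + \sqrt{2} \sqrt{-2} \left(-2\right)\right)\right) = -4 + \left(99 - \sqrt{2} i \sqrt{2} \left(1 + \sqrt{2} i \sqrt{2} \left(-2\right)\right)\right) = -4 + \left(99 - 2 i \left(1 + 2 i \left(-2\right)\right)\right) = -4 + \left(99 - 2 i \left(1 - 4 i\right)\right) = 95 - 2 i \left(1 - 4 i\right) \approx 87.0 - 2.0 i$)
$\frac{146}{228} b = \frac{146}{228} \left(87 - 2 i\right) = 146 \cdot \frac{1}{228} \left(87 - 2 i\right) = \frac{73 \left(87 - 2 i\right)}{114} = \frac{2117}{38} - \frac{73 i}{57}$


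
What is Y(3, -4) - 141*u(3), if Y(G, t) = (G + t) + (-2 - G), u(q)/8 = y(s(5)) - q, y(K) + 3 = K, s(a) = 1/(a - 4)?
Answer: 5634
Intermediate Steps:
s(a) = 1/(-4 + a)
y(K) = -3 + K
u(q) = -16 - 8*q (u(q) = 8*((-3 + 1/(-4 + 5)) - q) = 8*((-3 + 1/1) - q) = 8*((-3 + 1) - q) = 8*(-2 - q) = -16 - 8*q)
Y(G, t) = -2 + t
Y(3, -4) - 141*u(3) = (-2 - 4) - 141*(-16 - 8*3) = -6 - 141*(-16 - 24) = -6 - 141*(-40) = -6 + 5640 = 5634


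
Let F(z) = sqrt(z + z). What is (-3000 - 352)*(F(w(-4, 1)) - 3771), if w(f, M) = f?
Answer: 12640392 - 6704*I*sqrt(2) ≈ 1.264e+7 - 9480.9*I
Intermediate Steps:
F(z) = sqrt(2)*sqrt(z) (F(z) = sqrt(2*z) = sqrt(2)*sqrt(z))
(-3000 - 352)*(F(w(-4, 1)) - 3771) = (-3000 - 352)*(sqrt(2)*sqrt(-4) - 3771) = -3352*(sqrt(2)*(2*I) - 3771) = -3352*(2*I*sqrt(2) - 3771) = -3352*(-3771 + 2*I*sqrt(2)) = 12640392 - 6704*I*sqrt(2)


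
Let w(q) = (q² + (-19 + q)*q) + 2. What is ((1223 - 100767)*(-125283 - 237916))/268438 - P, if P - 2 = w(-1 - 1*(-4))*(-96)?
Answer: 17600126302/134219 ≈ 1.3113e+5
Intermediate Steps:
w(q) = 2 + q² + q*(-19 + q) (w(q) = (q² + q*(-19 + q)) + 2 = 2 + q² + q*(-19 + q))
P = 3554 (P = 2 + (2 - 19*(-1 - 1*(-4)) + 2*(-1 - 1*(-4))²)*(-96) = 2 + (2 - 19*(-1 + 4) + 2*(-1 + 4)²)*(-96) = 2 + (2 - 19*3 + 2*3²)*(-96) = 2 + (2 - 57 + 2*9)*(-96) = 2 + (2 - 57 + 18)*(-96) = 2 - 37*(-96) = 2 + 3552 = 3554)
((1223 - 100767)*(-125283 - 237916))/268438 - P = ((1223 - 100767)*(-125283 - 237916))/268438 - 1*3554 = -99544*(-363199)*(1/268438) - 3554 = 36154281256*(1/268438) - 3554 = 18077140628/134219 - 3554 = 17600126302/134219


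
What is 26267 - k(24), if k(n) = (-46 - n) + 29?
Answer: 26308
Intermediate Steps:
k(n) = -17 - n
26267 - k(24) = 26267 - (-17 - 1*24) = 26267 - (-17 - 24) = 26267 - 1*(-41) = 26267 + 41 = 26308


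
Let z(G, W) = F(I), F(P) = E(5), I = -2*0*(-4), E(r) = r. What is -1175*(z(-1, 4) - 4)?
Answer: -1175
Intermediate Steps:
I = 0 (I = 0*(-4) = 0)
F(P) = 5
z(G, W) = 5
-1175*(z(-1, 4) - 4) = -1175*(5 - 4) = -1175*1 = -1175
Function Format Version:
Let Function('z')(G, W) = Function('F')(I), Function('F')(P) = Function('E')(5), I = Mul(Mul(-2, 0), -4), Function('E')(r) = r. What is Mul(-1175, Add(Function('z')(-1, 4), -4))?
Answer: -1175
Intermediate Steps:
I = 0 (I = Mul(0, -4) = 0)
Function('F')(P) = 5
Function('z')(G, W) = 5
Mul(-1175, Add(Function('z')(-1, 4), -4)) = Mul(-1175, Add(5, -4)) = Mul(-1175, 1) = -1175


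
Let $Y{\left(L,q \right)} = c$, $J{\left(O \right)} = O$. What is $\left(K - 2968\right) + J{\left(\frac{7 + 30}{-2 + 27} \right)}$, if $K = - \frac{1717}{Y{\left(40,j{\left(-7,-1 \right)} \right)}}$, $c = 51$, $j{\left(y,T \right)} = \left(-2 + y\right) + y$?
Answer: $- \frac{225014}{75} \approx -3000.2$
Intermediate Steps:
$j{\left(y,T \right)} = -2 + 2 y$
$Y{\left(L,q \right)} = 51$
$K = - \frac{101}{3}$ ($K = - \frac{1717}{51} = \left(-1717\right) \frac{1}{51} = - \frac{101}{3} \approx -33.667$)
$\left(K - 2968\right) + J{\left(\frac{7 + 30}{-2 + 27} \right)} = \left(- \frac{101}{3} - 2968\right) + \frac{7 + 30}{-2 + 27} = - \frac{9005}{3} + \frac{37}{25} = - \frac{225014}{75}$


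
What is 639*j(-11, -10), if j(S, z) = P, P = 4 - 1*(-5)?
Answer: 5751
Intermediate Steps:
P = 9 (P = 4 + 5 = 9)
j(S, z) = 9
639*j(-11, -10) = 639*9 = 5751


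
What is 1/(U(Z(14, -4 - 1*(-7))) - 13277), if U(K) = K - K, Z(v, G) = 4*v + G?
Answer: -1/13277 ≈ -7.5318e-5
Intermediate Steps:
Z(v, G) = G + 4*v
U(K) = 0
1/(U(Z(14, -4 - 1*(-7))) - 13277) = 1/(0 - 13277) = 1/(-13277) = -1/13277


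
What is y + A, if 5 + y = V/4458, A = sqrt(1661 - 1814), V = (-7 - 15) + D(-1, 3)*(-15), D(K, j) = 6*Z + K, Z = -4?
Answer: -21937/4458 + 3*I*sqrt(17) ≈ -4.9208 + 12.369*I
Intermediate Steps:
D(K, j) = -24 + K (D(K, j) = 6*(-4) + K = -24 + K)
V = 353 (V = (-7 - 15) + (-24 - 1)*(-15) = -22 - 25*(-15) = -22 + 375 = 353)
A = 3*I*sqrt(17) (A = sqrt(-153) = 3*I*sqrt(17) ≈ 12.369*I)
y = -21937/4458 (y = -5 + 353/4458 = -21937/4458 ≈ -4.9208)
y + A = -21937/4458 + 3*I*sqrt(17)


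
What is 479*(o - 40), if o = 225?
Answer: 88615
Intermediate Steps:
479*(o - 40) = 479*(225 - 40) = 479*185 = 88615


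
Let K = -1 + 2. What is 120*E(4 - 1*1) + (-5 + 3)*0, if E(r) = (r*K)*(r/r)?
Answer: 360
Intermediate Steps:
K = 1
E(r) = r (E(r) = (r*1)*(r/r) = r*1 = r)
120*E(4 - 1*1) + (-5 + 3)*0 = 120*(4 - 1*1) + (-5 + 3)*0 = 120*(4 - 1) - 2*0 = 120*3 + 0 = 360 + 0 = 360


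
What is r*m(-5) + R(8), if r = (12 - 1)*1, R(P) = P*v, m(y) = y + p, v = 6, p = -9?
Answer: -106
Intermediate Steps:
m(y) = -9 + y (m(y) = y - 9 = -9 + y)
R(P) = 6*P (R(P) = P*6 = 6*P)
r = 11 (r = 11*1 = 11)
r*m(-5) + R(8) = 11*(-9 - 5) + 6*8 = 11*(-14) + 48 = -154 + 48 = -106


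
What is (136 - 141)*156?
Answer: -780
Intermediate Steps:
(136 - 141)*156 = -5*156 = -780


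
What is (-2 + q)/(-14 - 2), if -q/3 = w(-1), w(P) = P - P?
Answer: ⅛ ≈ 0.12500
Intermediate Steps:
w(P) = 0
q = 0 (q = -3*0 = 0)
(-2 + q)/(-14 - 2) = (-2 + 0)/(-14 - 2) = -2/(-16) = -2*(-1/16) = ⅛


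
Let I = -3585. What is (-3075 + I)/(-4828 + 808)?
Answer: 111/67 ≈ 1.6567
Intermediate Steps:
(-3075 + I)/(-4828 + 808) = (-3075 - 3585)/(-4828 + 808) = -6660/(-4020) = -6660*(-1/4020) = 111/67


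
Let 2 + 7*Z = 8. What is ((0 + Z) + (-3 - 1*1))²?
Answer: 484/49 ≈ 9.8775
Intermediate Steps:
Z = 6/7 (Z = -2/7 + (⅐)*8 = -2/7 + 8/7 = 6/7 ≈ 0.85714)
((0 + Z) + (-3 - 1*1))² = ((0 + 6/7) + (-3 - 1*1))² = (6/7 + (-3 - 1))² = (6/7 - 4)² = (-22/7)² = 484/49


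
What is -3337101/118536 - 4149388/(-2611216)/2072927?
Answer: -376317927604383343/13367058138528424 ≈ -28.153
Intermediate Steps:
-3337101/118536 - 4149388/(-2611216)/2072927 = -3337101*1/118536 - 4149388*(-1/2611216)*(1/2072927) = -1112367/39512 + (1037347/652804)*(1/2072927) = -1112367/39512 + 1037347/1353215037308 = -376317927604383343/13367058138528424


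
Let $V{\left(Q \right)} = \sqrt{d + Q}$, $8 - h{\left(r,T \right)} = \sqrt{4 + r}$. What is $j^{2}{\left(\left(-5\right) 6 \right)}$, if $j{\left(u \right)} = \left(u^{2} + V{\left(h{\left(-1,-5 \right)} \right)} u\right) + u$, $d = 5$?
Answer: $900 \left(29 - \sqrt{13 - \sqrt{3}}\right)^{2} \approx 5.9182 \cdot 10^{5}$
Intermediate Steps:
$h{\left(r,T \right)} = 8 - \sqrt{4 + r}$
$V{\left(Q \right)} = \sqrt{5 + Q}$
$j{\left(u \right)} = u + u^{2} + u \sqrt{13 - \sqrt{3}}$ ($j{\left(u \right)} = \left(u^{2} + \sqrt{5 + \left(8 - \sqrt{4 - 1}\right)} u\right) + u = \left(u^{2} + \sqrt{5 + \left(8 - \sqrt{3}\right)} u\right) + u = \left(u^{2} + \sqrt{13 - \sqrt{3}} u\right) + u = \left(u^{2} + u \sqrt{13 - \sqrt{3}}\right) + u = u + u^{2} + u \sqrt{13 - \sqrt{3}}$)
$j^{2}{\left(\left(-5\right) 6 \right)} = \left(\left(-5\right) 6 \left(1 - 30 + \sqrt{13 - \sqrt{3}}\right)\right)^{2} = \left(- 30 \left(1 - 30 + \sqrt{13 - \sqrt{3}}\right)\right)^{2} = \left(- 30 \left(-29 + \sqrt{13 - \sqrt{3}}\right)\right)^{2} = \left(870 - 30 \sqrt{13 - \sqrt{3}}\right)^{2}$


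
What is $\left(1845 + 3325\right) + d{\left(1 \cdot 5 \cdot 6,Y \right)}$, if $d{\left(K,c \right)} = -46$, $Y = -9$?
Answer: $5124$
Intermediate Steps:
$\left(1845 + 3325\right) + d{\left(1 \cdot 5 \cdot 6,Y \right)} = \left(1845 + 3325\right) - 46 = 5170 - 46 = 5124$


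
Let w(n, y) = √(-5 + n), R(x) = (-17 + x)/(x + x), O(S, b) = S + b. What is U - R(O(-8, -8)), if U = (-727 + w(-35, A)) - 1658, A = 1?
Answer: -76353/32 + 2*I*√10 ≈ -2386.0 + 6.3246*I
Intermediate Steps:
R(x) = (-17 + x)/(2*x) (R(x) = (-17 + x)/((2*x)) = (-17 + x)*(1/(2*x)) = (-17 + x)/(2*x))
U = -2385 + 2*I*√10 (U = (-727 + √(-5 - 35)) - 1658 = (-727 + √(-40)) - 1658 = (-727 + 2*I*√10) - 1658 = -2385 + 2*I*√10 ≈ -2385.0 + 6.3246*I)
U - R(O(-8, -8)) = (-2385 + 2*I*√10) - (-17 + (-8 - 8))/(2*(-8 - 8)) = (-2385 + 2*I*√10) - (-17 - 16)/(2*(-16)) = (-2385 + 2*I*√10) - (-1)*(-33)/(2*16) = (-2385 + 2*I*√10) - 1*33/32 = (-2385 + 2*I*√10) - 33/32 = -76353/32 + 2*I*√10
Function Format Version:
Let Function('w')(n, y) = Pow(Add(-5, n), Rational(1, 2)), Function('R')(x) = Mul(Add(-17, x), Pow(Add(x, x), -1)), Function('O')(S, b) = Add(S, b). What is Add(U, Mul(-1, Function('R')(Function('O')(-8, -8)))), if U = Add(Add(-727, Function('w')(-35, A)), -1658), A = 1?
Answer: Add(Rational(-76353, 32), Mul(2, I, Pow(10, Rational(1, 2)))) ≈ Add(-2386.0, Mul(6.3246, I))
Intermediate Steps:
Function('R')(x) = Mul(Rational(1, 2), Pow(x, -1), Add(-17, x)) (Function('R')(x) = Mul(Add(-17, x), Pow(Mul(2, x), -1)) = Mul(Add(-17, x), Mul(Rational(1, 2), Pow(x, -1))) = Mul(Rational(1, 2), Pow(x, -1), Add(-17, x)))
U = Add(-2385, Mul(2, I, Pow(10, Rational(1, 2)))) (U = Add(Add(-727, Pow(Add(-5, -35), Rational(1, 2))), -1658) = Add(Add(-727, Pow(-40, Rational(1, 2))), -1658) = Add(Add(-727, Mul(2, I, Pow(10, Rational(1, 2)))), -1658) = Add(-2385, Mul(2, I, Pow(10, Rational(1, 2)))) ≈ Add(-2385.0, Mul(6.3246, I)))
Add(U, Mul(-1, Function('R')(Function('O')(-8, -8)))) = Add(Add(-2385, Mul(2, I, Pow(10, Rational(1, 2)))), Mul(-1, Mul(Rational(1, 2), Pow(Add(-8, -8), -1), Add(-17, Add(-8, -8))))) = Add(Add(-2385, Mul(2, I, Pow(10, Rational(1, 2)))), Mul(-1, Mul(Rational(1, 2), Pow(-16, -1), Add(-17, -16)))) = Add(Add(-2385, Mul(2, I, Pow(10, Rational(1, 2)))), Mul(-1, Mul(Rational(1, 2), Rational(-1, 16), -33))) = Add(Add(-2385, Mul(2, I, Pow(10, Rational(1, 2)))), Mul(-1, Rational(33, 32))) = Add(Add(-2385, Mul(2, I, Pow(10, Rational(1, 2)))), Rational(-33, 32)) = Add(Rational(-76353, 32), Mul(2, I, Pow(10, Rational(1, 2))))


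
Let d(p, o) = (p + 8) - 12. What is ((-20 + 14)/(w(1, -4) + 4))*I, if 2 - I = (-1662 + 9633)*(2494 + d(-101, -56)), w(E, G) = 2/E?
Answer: 19042717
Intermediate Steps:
d(p, o) = -4 + p (d(p, o) = (8 + p) - 12 = -4 + p)
I = -19042717 (I = 2 - (-1662 + 9633)*(2494 + (-4 - 101)) = 2 - 7971*(2494 - 105) = 2 - 7971*2389 = 2 - 1*19042719 = 2 - 19042719 = -19042717)
((-20 + 14)/(w(1, -4) + 4))*I = ((-20 + 14)/(2/1 + 4))*(-19042717) = -6/(2*1 + 4)*(-19042717) = -6/(2 + 4)*(-19042717) = -6/6*(-19042717) = -6*1/6*(-19042717) = -1*(-19042717) = 19042717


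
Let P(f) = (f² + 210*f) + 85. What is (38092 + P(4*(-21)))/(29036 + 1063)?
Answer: 27593/30099 ≈ 0.91674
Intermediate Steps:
P(f) = 85 + f² + 210*f
(38092 + P(4*(-21)))/(29036 + 1063) = (38092 + (85 + (4*(-21))² + 210*(4*(-21))))/(29036 + 1063) = (38092 + (85 + (-84)² + 210*(-84)))/30099 = (38092 + (85 + 7056 - 17640))*(1/30099) = (38092 - 10499)*(1/30099) = 27593*(1/30099) = 27593/30099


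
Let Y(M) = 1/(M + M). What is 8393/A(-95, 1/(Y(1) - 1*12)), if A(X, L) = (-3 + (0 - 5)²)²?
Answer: 763/44 ≈ 17.341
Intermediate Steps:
Y(M) = 1/(2*M)
A(X, L) = 484 (A(X, L) = (-3 + (-5)²)² = (-3 + 25)² = 22² = 484)
8393/A(-95, 1/(Y(1) - 1*12)) = 8393/484 = 8393*(1/484) = 763/44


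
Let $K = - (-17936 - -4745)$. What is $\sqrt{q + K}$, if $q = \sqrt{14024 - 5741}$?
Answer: $\sqrt{13191 + \sqrt{8283}} \approx 115.25$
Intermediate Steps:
$q = \sqrt{8283} \approx 91.011$
$K = 13191$ ($K = - (-17936 + 4745) = \left(-1\right) \left(-13191\right) = 13191$)
$\sqrt{q + K} = \sqrt{\sqrt{8283} + 13191} = \sqrt{13191 + \sqrt{8283}}$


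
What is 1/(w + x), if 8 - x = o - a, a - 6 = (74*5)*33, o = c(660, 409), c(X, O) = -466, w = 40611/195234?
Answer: 65078/825853357 ≈ 7.8801e-5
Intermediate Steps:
w = 13537/65078 (w = 40611*(1/195234) = 13537/65078 ≈ 0.20801)
o = -466
a = 12216 (a = 6 + (74*5)*33 = 6 + 370*33 = 6 + 12210 = 12216)
x = 12690 (x = 8 - (-466 - 1*12216) = 8 - (-466 - 12216) = 8 - 1*(-12682) = 8 + 12682 = 12690)
1/(w + x) = 1/(13537/65078 + 12690) = 1/(825853357/65078) = 65078/825853357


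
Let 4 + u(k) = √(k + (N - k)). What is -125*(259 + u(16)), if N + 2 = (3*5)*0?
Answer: -31875 - 125*I*√2 ≈ -31875.0 - 176.78*I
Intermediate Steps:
N = -2 (N = -2 + (3*5)*0 = -2 + 15*0 = -2 + 0 = -2)
u(k) = -4 + I*√2 (u(k) = -4 + √(k + (-2 - k)) = -4 + √(-2) = -4 + I*√2)
-125*(259 + u(16)) = -125*(259 + (-4 + I*√2)) = -125*(255 + I*√2) = -31875 - 125*I*√2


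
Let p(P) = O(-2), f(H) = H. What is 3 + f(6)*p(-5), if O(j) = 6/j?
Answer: -15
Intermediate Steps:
p(P) = -3 (p(P) = 6/(-2) = 6*(-1/2) = -3)
3 + f(6)*p(-5) = 3 + 6*(-3) = 3 - 18 = -15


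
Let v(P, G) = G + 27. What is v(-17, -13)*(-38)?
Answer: -532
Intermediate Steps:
v(P, G) = 27 + G
v(-17, -13)*(-38) = (27 - 13)*(-38) = 14*(-38) = -532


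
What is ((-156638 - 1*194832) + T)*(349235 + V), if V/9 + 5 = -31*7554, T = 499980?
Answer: -261136419760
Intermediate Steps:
V = -2107611 (V = -45 + 9*(-31*7554) = -45 + 9*(-234174) = -45 - 2107566 = -2107611)
((-156638 - 1*194832) + T)*(349235 + V) = ((-156638 - 1*194832) + 499980)*(349235 - 2107611) = ((-156638 - 194832) + 499980)*(-1758376) = (-351470 + 499980)*(-1758376) = 148510*(-1758376) = -261136419760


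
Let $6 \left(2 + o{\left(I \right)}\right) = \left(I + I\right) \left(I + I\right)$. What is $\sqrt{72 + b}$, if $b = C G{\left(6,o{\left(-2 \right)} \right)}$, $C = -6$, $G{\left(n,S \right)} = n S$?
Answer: $4 \sqrt{3} \approx 6.9282$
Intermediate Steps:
$o{\left(I \right)} = -2 + \frac{2 I^{2}}{3}$ ($o{\left(I \right)} = -2 + \frac{\left(I + I\right) \left(I + I\right)}{6} = -2 + \frac{2 I 2 I}{6} = -2 + \frac{4 I^{2}}{6} = -2 + \frac{2 I^{2}}{3}$)
$G{\left(n,S \right)} = S n$
$b = -24$ ($b = - 6 \left(-2 + \frac{2 \left(-2\right)^{2}}{3}\right) 6 = - 6 \left(-2 + \frac{2}{3} \cdot 4\right) 6 = - 6 \left(-2 + \frac{8}{3}\right) 6 = - 6 \cdot \frac{2}{3} \cdot 6 = \left(-6\right) 4 = -24$)
$\sqrt{72 + b} = \sqrt{72 - 24} = \sqrt{48} = 4 \sqrt{3}$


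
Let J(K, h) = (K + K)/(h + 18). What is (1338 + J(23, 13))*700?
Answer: 29066800/31 ≈ 9.3764e+5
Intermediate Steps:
J(K, h) = 2*K/(18 + h) (J(K, h) = (2*K)/(18 + h) = 2*K/(18 + h))
(1338 + J(23, 13))*700 = (1338 + 2*23/(18 + 13))*700 = (1338 + 2*23/31)*700 = (1338 + 2*23*(1/31))*700 = (1338 + 46/31)*700 = (41524/31)*700 = 29066800/31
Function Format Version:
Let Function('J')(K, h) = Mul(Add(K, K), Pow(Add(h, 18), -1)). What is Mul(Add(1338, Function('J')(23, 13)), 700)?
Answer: Rational(29066800, 31) ≈ 9.3764e+5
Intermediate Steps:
Function('J')(K, h) = Mul(2, K, Pow(Add(18, h), -1)) (Function('J')(K, h) = Mul(Mul(2, K), Pow(Add(18, h), -1)) = Mul(2, K, Pow(Add(18, h), -1)))
Mul(Add(1338, Function('J')(23, 13)), 700) = Mul(Add(1338, Mul(2, 23, Pow(Add(18, 13), -1))), 700) = Mul(Add(1338, Mul(2, 23, Pow(31, -1))), 700) = Mul(Add(1338, Mul(2, 23, Rational(1, 31))), 700) = Mul(Add(1338, Rational(46, 31)), 700) = Mul(Rational(41524, 31), 700) = Rational(29066800, 31)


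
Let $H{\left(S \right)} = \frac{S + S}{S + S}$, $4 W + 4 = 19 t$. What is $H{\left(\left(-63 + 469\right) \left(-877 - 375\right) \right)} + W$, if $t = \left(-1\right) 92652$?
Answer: $-440097$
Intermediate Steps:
$t = -92652$
$W = -440098$ ($W = -1 + \frac{19 \left(-92652\right)}{4} = -1 + \frac{1}{4} \left(-1760388\right) = -1 - 440097 = -440098$)
$H{\left(S \right)} = 1$ ($H{\left(S \right)} = \frac{2 S}{2 S} = 2 S \frac{1}{2 S} = 1$)
$H{\left(\left(-63 + 469\right) \left(-877 - 375\right) \right)} + W = 1 - 440098 = -440097$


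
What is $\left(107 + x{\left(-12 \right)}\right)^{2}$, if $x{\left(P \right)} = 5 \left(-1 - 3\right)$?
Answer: $7569$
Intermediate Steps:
$x{\left(P \right)} = -20$ ($x{\left(P \right)} = 5 \left(-4\right) = -20$)
$\left(107 + x{\left(-12 \right)}\right)^{2} = \left(107 - 20\right)^{2} = 87^{2} = 7569$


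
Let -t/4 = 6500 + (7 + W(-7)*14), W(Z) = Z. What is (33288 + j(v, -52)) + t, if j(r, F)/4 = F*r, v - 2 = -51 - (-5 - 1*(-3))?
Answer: 17428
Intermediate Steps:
t = -25636 (t = -4*(6500 + (7 - 7*14)) = -4*(6500 + (7 - 98)) = -4*(6500 - 91) = -4*6409 = -25636)
v = -47 (v = 2 + (-51 - (-5 - 1*(-3))) = 2 + (-51 - (-5 + 3)) = 2 + (-51 - 1*(-2)) = 2 + (-51 + 2) = 2 - 49 = -47)
j(r, F) = 4*F*r (j(r, F) = 4*(F*r) = 4*F*r)
(33288 + j(v, -52)) + t = (33288 + 4*(-52)*(-47)) - 25636 = (33288 + 9776) - 25636 = 43064 - 25636 = 17428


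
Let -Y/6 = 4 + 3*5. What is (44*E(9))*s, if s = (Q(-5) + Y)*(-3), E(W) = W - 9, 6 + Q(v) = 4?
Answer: 0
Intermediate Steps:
Y = -114 (Y = -6*(4 + 3*5) = -6*(4 + 15) = -6*19 = -114)
Q(v) = -2 (Q(v) = -6 + 4 = -2)
E(W) = -9 + W
s = 348 (s = (-2 - 114)*(-3) = -116*(-3) = 348)
(44*E(9))*s = (44*(-9 + 9))*348 = (44*0)*348 = 0*348 = 0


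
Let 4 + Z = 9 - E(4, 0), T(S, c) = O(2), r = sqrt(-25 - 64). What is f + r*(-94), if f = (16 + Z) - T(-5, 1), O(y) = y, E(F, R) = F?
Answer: 15 - 94*I*sqrt(89) ≈ 15.0 - 886.79*I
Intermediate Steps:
r = I*sqrt(89) (r = sqrt(-89) = I*sqrt(89) ≈ 9.434*I)
T(S, c) = 2
Z = 1 (Z = -4 + (9 - 1*4) = -4 + (9 - 4) = -4 + 5 = 1)
f = 15 (f = (16 + 1) - 1*2 = 17 - 2 = 15)
f + r*(-94) = 15 + (I*sqrt(89))*(-94) = 15 - 94*I*sqrt(89)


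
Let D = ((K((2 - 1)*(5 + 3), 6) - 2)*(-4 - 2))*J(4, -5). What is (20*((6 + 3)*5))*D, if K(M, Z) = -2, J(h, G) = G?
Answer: -108000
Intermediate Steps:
D = -120 (D = ((-2 - 2)*(-4 - 2))*(-5) = -4*(-6)*(-5) = 24*(-5) = -120)
(20*((6 + 3)*5))*D = (20*((6 + 3)*5))*(-120) = (20*(9*5))*(-120) = (20*45)*(-120) = 900*(-120) = -108000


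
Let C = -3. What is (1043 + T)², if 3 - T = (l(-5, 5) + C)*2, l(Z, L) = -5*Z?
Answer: 1004004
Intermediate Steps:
T = -41 (T = 3 - (-5*(-5) - 3)*2 = 3 - (25 - 3)*2 = 3 - 22*2 = 3 - 1*44 = 3 - 44 = -41)
(1043 + T)² = (1043 - 41)² = 1002² = 1004004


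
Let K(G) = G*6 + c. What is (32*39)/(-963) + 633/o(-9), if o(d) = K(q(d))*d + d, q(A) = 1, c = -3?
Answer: -24241/1284 ≈ -18.879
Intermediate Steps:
K(G) = -3 + 6*G (K(G) = G*6 - 3 = 6*G - 3 = -3 + 6*G)
o(d) = 4*d (o(d) = (-3 + 6*1)*d + d = (-3 + 6)*d + d = 3*d + d = 4*d)
(32*39)/(-963) + 633/o(-9) = (32*39)/(-963) + 633/((4*(-9))) = 1248*(-1/963) + 633/(-36) = -416/321 + 633*(-1/36) = -416/321 - 211/12 = -24241/1284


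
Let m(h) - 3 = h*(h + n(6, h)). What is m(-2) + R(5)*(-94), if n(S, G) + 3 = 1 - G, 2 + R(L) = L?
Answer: -275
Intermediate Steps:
R(L) = -2 + L
n(S, G) = -2 - G (n(S, G) = -3 + (1 - G) = -2 - G)
m(h) = 3 - 2*h (m(h) = 3 + h*(h + (-2 - h)) = 3 + h*(-2) = 3 - 2*h)
m(-2) + R(5)*(-94) = (3 - 2*(-2)) + (-2 + 5)*(-94) = (3 + 4) + 3*(-94) = 7 - 282 = -275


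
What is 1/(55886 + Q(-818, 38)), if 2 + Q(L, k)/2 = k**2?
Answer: 1/58770 ≈ 1.7015e-5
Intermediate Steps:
Q(L, k) = -4 + 2*k**2
1/(55886 + Q(-818, 38)) = 1/(55886 + (-4 + 2*38**2)) = 1/(55886 + (-4 + 2*1444)) = 1/(55886 + (-4 + 2888)) = 1/(55886 + 2884) = 1/58770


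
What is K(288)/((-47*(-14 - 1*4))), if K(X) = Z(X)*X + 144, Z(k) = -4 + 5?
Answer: 24/47 ≈ 0.51064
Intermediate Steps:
Z(k) = 1
K(X) = 144 + X (K(X) = 1*X + 144 = X + 144 = 144 + X)
K(288)/((-47*(-14 - 1*4))) = (144 + 288)/((-47*(-14 - 1*4))) = 432/((-47*(-14 - 4))) = 432/((-47*(-18))) = 432/846 = 432*(1/846) = 24/47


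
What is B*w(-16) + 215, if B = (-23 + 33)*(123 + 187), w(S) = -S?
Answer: 49815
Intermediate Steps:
B = 3100 (B = 10*310 = 3100)
B*w(-16) + 215 = 3100*(-1*(-16)) + 215 = 3100*16 + 215 = 49600 + 215 = 49815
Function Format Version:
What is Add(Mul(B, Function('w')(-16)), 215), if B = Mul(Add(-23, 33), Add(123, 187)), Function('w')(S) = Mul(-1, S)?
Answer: 49815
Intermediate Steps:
B = 3100 (B = Mul(10, 310) = 3100)
Add(Mul(B, Function('w')(-16)), 215) = Add(Mul(3100, Mul(-1, -16)), 215) = Add(Mul(3100, 16), 215) = Add(49600, 215) = 49815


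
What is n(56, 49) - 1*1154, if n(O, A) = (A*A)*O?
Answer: 133302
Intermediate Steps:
n(O, A) = O*A² (n(O, A) = A²*O = O*A²)
n(56, 49) - 1*1154 = 56*49² - 1*1154 = 56*2401 - 1154 = 134456 - 1154 = 133302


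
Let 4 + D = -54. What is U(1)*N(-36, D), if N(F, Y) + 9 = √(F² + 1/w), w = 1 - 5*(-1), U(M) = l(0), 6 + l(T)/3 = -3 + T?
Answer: 243 - 9*√46662/2 ≈ -729.06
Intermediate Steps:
l(T) = -27 + 3*T (l(T) = -18 + 3*(-3 + T) = -18 + (-9 + 3*T) = -27 + 3*T)
U(M) = -27 (U(M) = -27 + 3*0 = -27 + 0 = -27)
D = -58 (D = -4 - 54 = -58)
w = 6 (w = 1 + 5 = 6)
N(F, Y) = -9 + √(⅙ + F²) (N(F, Y) = -9 + √(F² + 1/6) = -9 + √(F² + ⅙) = -9 + √(⅙ + F²))
U(1)*N(-36, D) = -27*(-9 + √(6 + 36*(-36)²)/6) = -27*(-9 + √(6 + 36*1296)/6) = -27*(-9 + √(6 + 46656)/6) = -27*(-9 + √46662/6) = 243 - 9*√46662/2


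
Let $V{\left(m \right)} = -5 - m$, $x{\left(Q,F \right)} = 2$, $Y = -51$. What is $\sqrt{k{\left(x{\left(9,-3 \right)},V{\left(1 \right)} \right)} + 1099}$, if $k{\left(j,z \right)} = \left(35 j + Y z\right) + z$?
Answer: $\sqrt{1469} \approx 38.328$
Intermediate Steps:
$k{\left(j,z \right)} = - 50 z + 35 j$ ($k{\left(j,z \right)} = \left(35 j - 51 z\right) + z = \left(- 51 z + 35 j\right) + z = - 50 z + 35 j$)
$\sqrt{k{\left(x{\left(9,-3 \right)},V{\left(1 \right)} \right)} + 1099} = \sqrt{\left(- 50 \left(-5 - 1\right) + 35 \cdot 2\right) + 1099} = \sqrt{\left(- 50 \left(-5 - 1\right) + 70\right) + 1099} = \sqrt{\left(\left(-50\right) \left(-6\right) + 70\right) + 1099} = \sqrt{\left(300 + 70\right) + 1099} = \sqrt{370 + 1099} = \sqrt{1469}$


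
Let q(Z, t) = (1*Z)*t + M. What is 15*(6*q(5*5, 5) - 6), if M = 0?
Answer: 11160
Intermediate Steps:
q(Z, t) = Z*t (q(Z, t) = (1*Z)*t + 0 = Z*t + 0 = Z*t)
15*(6*q(5*5, 5) - 6) = 15*(6*((5*5)*5) - 6) = 15*(6*(25*5) - 6) = 15*(6*125 - 6) = 15*(750 - 6) = 15*744 = 11160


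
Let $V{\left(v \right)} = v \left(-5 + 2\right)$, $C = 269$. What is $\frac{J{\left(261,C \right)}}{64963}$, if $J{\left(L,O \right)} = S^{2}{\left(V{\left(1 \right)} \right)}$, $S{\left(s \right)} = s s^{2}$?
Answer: $\frac{729}{64963} \approx 0.011222$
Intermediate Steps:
$V{\left(v \right)} = - 3 v$ ($V{\left(v \right)} = v \left(-3\right) = - 3 v$)
$S{\left(s \right)} = s^{3}$
$J{\left(L,O \right)} = 729$ ($J{\left(L,O \right)} = \left(\left(\left(-3\right) 1\right)^{3}\right)^{2} = \left(\left(-3\right)^{3}\right)^{2} = \left(-27\right)^{2} = 729$)
$\frac{J{\left(261,C \right)}}{64963} = \frac{729}{64963}$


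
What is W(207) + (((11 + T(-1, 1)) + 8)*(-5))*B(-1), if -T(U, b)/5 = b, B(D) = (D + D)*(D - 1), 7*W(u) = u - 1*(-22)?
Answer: -1731/7 ≈ -247.29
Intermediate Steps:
W(u) = 22/7 + u/7 (W(u) = (u - 1*(-22))/7 = (u + 22)/7 = (22 + u)/7 = 22/7 + u/7)
B(D) = 2*D*(-1 + D) (B(D) = (2*D)*(-1 + D) = 2*D*(-1 + D))
T(U, b) = -5*b
W(207) + (((11 + T(-1, 1)) + 8)*(-5))*B(-1) = (22/7 + (⅐)*207) + (((11 - 5*1) + 8)*(-5))*(2*(-1)*(-1 - 1)) = (22/7 + 207/7) + (((11 - 5) + 8)*(-5))*(2*(-1)*(-2)) = 229/7 + ((6 + 8)*(-5))*4 = 229/7 + (14*(-5))*4 = 229/7 - 70*4 = 229/7 - 280 = -1731/7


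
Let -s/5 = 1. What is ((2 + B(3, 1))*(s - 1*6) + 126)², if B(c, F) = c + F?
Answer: 3600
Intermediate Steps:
B(c, F) = F + c
s = -5 (s = -5*1 = -5)
((2 + B(3, 1))*(s - 1*6) + 126)² = ((2 + (1 + 3))*(-5 - 1*6) + 126)² = ((2 + 4)*(-5 - 6) + 126)² = (6*(-11) + 126)² = (-66 + 126)² = 60² = 3600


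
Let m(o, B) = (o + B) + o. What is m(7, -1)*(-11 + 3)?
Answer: -104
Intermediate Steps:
m(o, B) = B + 2*o (m(o, B) = (B + o) + o = B + 2*o)
m(7, -1)*(-11 + 3) = (-1 + 2*7)*(-11 + 3) = (-1 + 14)*(-8) = 13*(-8) = -104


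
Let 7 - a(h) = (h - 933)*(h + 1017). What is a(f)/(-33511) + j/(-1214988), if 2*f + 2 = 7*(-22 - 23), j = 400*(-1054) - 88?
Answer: -1124385164965/40715462868 ≈ -27.616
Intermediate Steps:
j = -421688 (j = -421600 - 88 = -421688)
f = -317/2 (f = -1 + (7*(-22 - 23))/2 = -1 + (7*(-45))/2 = -1 + (½)*(-315) = -1 - 315/2 = -317/2 ≈ -158.50)
a(h) = 7 - (-933 + h)*(1017 + h) (a(h) = 7 - (h - 933)*(h + 1017) = 7 - (-933 + h)*(1017 + h))
a(f)/(-33511) + j/(-1214988) = (948868 - (-317/2)² - 84*(-317/2))/(-33511) - 421688/(-1214988) = (948868 - 1*100489/4 + 13314)*(-1/33511) - 421688*(-1/1214988) = (948868 - 100489/4 + 13314)*(-1/33511) + 105422/303747 = (3748239/4)*(-1/33511) + 105422/303747 = -3748239/134044 + 105422/303747 = -1124385164965/40715462868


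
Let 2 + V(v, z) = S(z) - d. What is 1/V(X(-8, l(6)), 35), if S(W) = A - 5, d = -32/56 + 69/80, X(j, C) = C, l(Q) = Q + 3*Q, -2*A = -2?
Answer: -560/3523 ≈ -0.15896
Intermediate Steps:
A = 1 (A = -½*(-2) = 1)
l(Q) = 4*Q
d = 163/560 (d = -32*1/56 + 69*(1/80) = -4/7 + 69/80 = 163/560 ≈ 0.29107)
S(W) = -4 (S(W) = 1 - 5 = -4)
V(v, z) = -3523/560 (V(v, z) = -2 + (-4 - 1*163/560) = -2 + (-4 - 163/560) = -2 - 2403/560 = -3523/560)
1/V(X(-8, l(6)), 35) = 1/(-3523/560) = -560/3523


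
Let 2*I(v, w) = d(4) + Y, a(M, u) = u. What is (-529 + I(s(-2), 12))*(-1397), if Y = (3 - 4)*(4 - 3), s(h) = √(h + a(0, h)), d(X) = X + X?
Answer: 1468247/2 ≈ 7.3412e+5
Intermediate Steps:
d(X) = 2*X
s(h) = √2*√h (s(h) = √(h + h) = √(2*h) = √2*√h)
Y = -1 (Y = -1*1 = -1)
I(v, w) = 7/2 (I(v, w) = (2*4 - 1)/2 = (8 - 1)/2 = (½)*7 = 7/2)
(-529 + I(s(-2), 12))*(-1397) = (-529 + 7/2)*(-1397) = -1051/2*(-1397) = 1468247/2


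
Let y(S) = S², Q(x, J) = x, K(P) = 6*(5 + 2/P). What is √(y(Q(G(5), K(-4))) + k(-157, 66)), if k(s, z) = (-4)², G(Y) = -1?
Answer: √17 ≈ 4.1231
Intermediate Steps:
K(P) = 30 + 12/P
k(s, z) = 16
√(y(Q(G(5), K(-4))) + k(-157, 66)) = √((-1)² + 16) = √(1 + 16) = √17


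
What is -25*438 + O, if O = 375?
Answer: -10575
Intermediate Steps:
-25*438 + O = -25*438 + 375 = -10950 + 375 = -10575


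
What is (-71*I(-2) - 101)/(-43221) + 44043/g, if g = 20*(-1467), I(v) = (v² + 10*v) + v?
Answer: -215346187/140900460 ≈ -1.5284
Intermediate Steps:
I(v) = v² + 11*v
g = -29340
(-71*I(-2) - 101)/(-43221) + 44043/g = (-(-142)*(11 - 2) - 101)/(-43221) + 44043/(-29340) = (-(-142)*9 - 101)*(-1/43221) + 44043*(-1/29340) = (-71*(-18) - 101)*(-1/43221) - 14681/9780 = (1278 - 101)*(-1/43221) - 14681/9780 = 1177*(-1/43221) - 14681/9780 = -1177/43221 - 14681/9780 = -215346187/140900460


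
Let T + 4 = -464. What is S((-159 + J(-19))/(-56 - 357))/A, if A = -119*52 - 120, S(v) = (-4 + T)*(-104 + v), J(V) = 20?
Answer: -85626/11039 ≈ -7.7567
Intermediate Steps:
T = -468 (T = -4 - 464 = -468)
S(v) = 49088 - 472*v (S(v) = (-4 - 468)*(-104 + v) = -472*(-104 + v) = 49088 - 472*v)
A = -6308 (A = -6188 - 120 = -6308)
S((-159 + J(-19))/(-56 - 357))/A = (49088 - 472*(-159 + 20)/(-56 - 357))/(-6308) = (49088 - (-65608)/(-413))*(-1/6308) = (49088 - (-65608)*(-1)/413)*(-1/6308) = (49088 - 472*139/413)*(-1/6308) = (49088 - 1112/7)*(-1/6308) = (342504/7)*(-1/6308) = -85626/11039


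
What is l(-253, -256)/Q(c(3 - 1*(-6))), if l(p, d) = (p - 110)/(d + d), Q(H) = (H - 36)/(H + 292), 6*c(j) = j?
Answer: -71027/11776 ≈ -6.0315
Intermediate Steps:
c(j) = j/6
Q(H) = (-36 + H)/(292 + H)
l(p, d) = (-110 + p)/(2*d) (l(p, d) = (-110 + p)/((2*d)) = (-110 + p)*(1/(2*d)) = (-110 + p)/(2*d))
l(-253, -256)/Q(c(3 - 1*(-6))) = ((½)*(-110 - 253)/(-256))/(((-36 + (3 - 1*(-6))/6)/(292 + (3 - 1*(-6))/6))) = ((½)*(-1/256)*(-363))/(((-36 + (3 + 6)/6)/(292 + (3 + 6)/6))) = 363/(512*(((-36 + (⅙)*9)/(292 + (⅙)*9)))) = 363/(512*(((-36 + 3/2)/(292 + 3/2)))) = 363/(512*((-69/2/(587/2)))) = 363/(512*(((2/587)*(-69/2)))) = 363/(512*(-69/587)) = (363/512)*(-587/69) = -71027/11776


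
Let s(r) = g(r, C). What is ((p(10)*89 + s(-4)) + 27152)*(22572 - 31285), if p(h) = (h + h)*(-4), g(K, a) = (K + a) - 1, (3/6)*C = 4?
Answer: -174564955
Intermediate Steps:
C = 8 (C = 2*4 = 8)
g(K, a) = -1 + K + a
p(h) = -8*h (p(h) = (2*h)*(-4) = -8*h)
s(r) = 7 + r (s(r) = -1 + r + 8 = 7 + r)
((p(10)*89 + s(-4)) + 27152)*(22572 - 31285) = ((-8*10*89 + (7 - 4)) + 27152)*(22572 - 31285) = ((-80*89 + 3) + 27152)*(-8713) = ((-7120 + 3) + 27152)*(-8713) = (-7117 + 27152)*(-8713) = 20035*(-8713) = -174564955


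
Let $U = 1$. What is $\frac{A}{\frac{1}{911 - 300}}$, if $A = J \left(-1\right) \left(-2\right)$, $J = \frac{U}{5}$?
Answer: $\frac{1222}{5} \approx 244.4$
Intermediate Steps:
$J = \frac{1}{5}$ ($J = 1 \cdot \frac{1}{5} = \frac{1}{5} \approx 0.2$)
$A = \frac{2}{5}$ ($A = \frac{1}{5} \left(-1\right) \left(-2\right) = \left(- \frac{1}{5}\right) \left(-2\right) = \frac{2}{5} \approx 0.4$)
$\frac{A}{\frac{1}{911 - 300}} = \frac{2}{5 \frac{1}{911 - 300}} = \frac{2}{5 \cdot \frac{1}{611}} = \frac{2 \frac{1}{\frac{1}{611}}}{5} = \frac{2}{5} \cdot 611 = \frac{1222}{5}$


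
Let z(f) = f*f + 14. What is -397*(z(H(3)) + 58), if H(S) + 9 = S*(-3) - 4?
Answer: -220732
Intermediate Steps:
H(S) = -13 - 3*S (H(S) = -9 + (S*(-3) - 4) = -9 + (-3*S - 4) = -9 + (-4 - 3*S) = -13 - 3*S)
z(f) = 14 + f² (z(f) = f² + 14 = 14 + f²)
-397*(z(H(3)) + 58) = -397*((14 + (-13 - 3*3)²) + 58) = -397*((14 + (-13 - 9)²) + 58) = -397*((14 + (-22)²) + 58) = -397*((14 + 484) + 58) = -397*(498 + 58) = -397*556 = -220732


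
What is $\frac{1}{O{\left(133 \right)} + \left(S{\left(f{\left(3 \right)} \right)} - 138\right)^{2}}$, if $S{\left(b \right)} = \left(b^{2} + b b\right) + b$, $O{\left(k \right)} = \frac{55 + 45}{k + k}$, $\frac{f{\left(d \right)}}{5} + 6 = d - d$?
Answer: $\frac{133}{354235442} \approx 3.7546 \cdot 10^{-7}$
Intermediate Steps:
$f{\left(d \right)} = -30$ ($f{\left(d \right)} = -30 + 5 \left(d - d\right) = -30 + 5 \cdot 0 = -30 + 0 = -30$)
$O{\left(k \right)} = \frac{50}{k}$ ($O{\left(k \right)} = \frac{100}{2 k} = 100 \frac{1}{2 k} = \frac{50}{k}$)
$S{\left(b \right)} = b + 2 b^{2}$ ($S{\left(b \right)} = \left(b^{2} + b^{2}\right) + b = 2 b^{2} + b = b + 2 b^{2}$)
$\frac{1}{O{\left(133 \right)} + \left(S{\left(f{\left(3 \right)} \right)} - 138\right)^{2}} = \frac{1}{\frac{50}{133} + \left(- 30 \left(1 + 2 \left(-30\right)\right) - 138\right)^{2}} = \frac{1}{50 \cdot \frac{1}{133} + \left(- 30 \left(1 - 60\right) - 138\right)^{2}} = \frac{1}{\frac{50}{133} + \left(\left(-30\right) \left(-59\right) - 138\right)^{2}} = \frac{1}{\frac{50}{133} + \left(1770 - 138\right)^{2}} = \frac{1}{\frac{50}{133} + 1632^{2}} = \frac{1}{\frac{50}{133} + 2663424} = \frac{1}{\frac{354235442}{133}} = \frac{133}{354235442}$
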